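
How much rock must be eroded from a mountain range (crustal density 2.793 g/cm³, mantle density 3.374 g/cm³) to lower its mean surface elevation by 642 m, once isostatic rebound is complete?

3730 m

Net drop Δ = e − u = e − e ρ_c/ρ_m = e (ρ_m − ρ_c)/ρ_m.
e = Δ ρ_m/(ρ_m − ρ_c) = 642 m × 3.374/0.581 = 3730 m.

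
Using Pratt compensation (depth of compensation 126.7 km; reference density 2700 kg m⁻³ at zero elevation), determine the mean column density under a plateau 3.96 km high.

Pratt balance: ρ_ref D = ρ (D + h).
ρ = ρ_ref D/(D + h) = 2700 × 126.7 km/(126.7 km + 3.96 km) = 2620 kg m⁻³.

2620 kg m⁻³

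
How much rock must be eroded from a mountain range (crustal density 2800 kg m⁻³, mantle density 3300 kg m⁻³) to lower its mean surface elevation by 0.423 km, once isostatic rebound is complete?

2.79 km

Net drop Δ = e − u = e − e ρ_c/ρ_m = e (ρ_m − ρ_c)/ρ_m.
e = Δ ρ_m/(ρ_m − ρ_c) = 0.423 km × 3300/500 = 2.79 km.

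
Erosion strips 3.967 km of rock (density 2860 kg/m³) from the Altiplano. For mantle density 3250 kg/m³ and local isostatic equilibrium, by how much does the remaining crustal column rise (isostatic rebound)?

3.49 km

Unloading: uplift u = e ρ_c/ρ_m = 3.967 km × 2860/3250 = 3.49 km.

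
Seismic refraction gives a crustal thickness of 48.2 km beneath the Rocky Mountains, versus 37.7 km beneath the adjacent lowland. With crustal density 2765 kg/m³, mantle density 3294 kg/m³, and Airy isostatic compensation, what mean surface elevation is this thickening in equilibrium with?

1.69 km

Excess crust Δ = 48.2 km − 37.7 km = 10.5 km, split between elevation h and root r with h + r = Δ.
Airy balance ρ_c h = (ρ_m − ρ_c) r gives r = h ρ_c/(ρ_m − ρ_c), so h (1 + ρ_c/(ρ_m − ρ_c)) = Δ, i.e. h = Δ (ρ_m − ρ_c)/ρ_m.
h = 10.5 km × 529/3294 = 1.69 km.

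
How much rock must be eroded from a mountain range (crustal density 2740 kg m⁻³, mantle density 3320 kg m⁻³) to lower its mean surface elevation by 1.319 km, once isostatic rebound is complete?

7.55 km

Net drop Δ = e − u = e − e ρ_c/ρ_m = e (ρ_m − ρ_c)/ρ_m.
e = Δ ρ_m/(ρ_m − ρ_c) = 1.319 km × 3320/580 = 7.55 km.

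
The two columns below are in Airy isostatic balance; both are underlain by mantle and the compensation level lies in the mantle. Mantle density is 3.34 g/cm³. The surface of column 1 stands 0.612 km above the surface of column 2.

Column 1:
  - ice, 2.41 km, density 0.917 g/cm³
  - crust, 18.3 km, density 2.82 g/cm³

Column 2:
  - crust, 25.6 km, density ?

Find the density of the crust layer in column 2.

Take the compensation level at the base of the deeper column (depth z_c below the surface of column 1) and equate Σ ρ_i t_i down to z_c; mantle fills any gap and the z_c terms cancel.
Column 1: 2.41×0.917 + 18.3×2.82 + (z_c − 20.71)×3.34
Column 2: 0.612×0 + 25.6×ρ + (z_c − 0.612 − 25.6)×3.34
The z_c×3.34 term appears on both sides and cancels. Collect the known terms of each column as K = Σ(ρt)_known − 3.34 × (depth of known layers): K_1 = 53.81597 − 3.34×20.71 = −15.35543; K_2 = 0 − 3.34×(0.612 + 25.6) = −87.54808.
Balance: K_1 = K_2 + 25.6×ρ, so ρ = (K_1 − K_2)/25.6 = 72.1927/25.6 = 2.82 g/cm³.

2.82 g/cm³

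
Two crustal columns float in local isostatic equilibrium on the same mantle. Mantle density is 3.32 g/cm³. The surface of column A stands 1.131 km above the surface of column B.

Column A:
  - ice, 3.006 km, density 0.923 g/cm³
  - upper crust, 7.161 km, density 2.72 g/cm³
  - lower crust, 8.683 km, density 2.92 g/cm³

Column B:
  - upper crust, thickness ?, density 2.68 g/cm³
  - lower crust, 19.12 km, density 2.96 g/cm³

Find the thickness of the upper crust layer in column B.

6.78 km

Take the compensation level at the base of the deeper column (depth z_c below the surface of column A) and equate Σ ρ_i t_i down to z_c; mantle fills any gap and the z_c terms cancel.
Column A: 3.006×0.923 + 7.161×2.72 + 8.683×2.92 + (z_c − 18.85)×3.32
Column B: 1.131×0 + x×2.68 + 19.12×2.96 + (z_c − 1.131 − 19.12 − x)×3.32
The z_c×3.32 term appears on both sides and cancels. Collect the known terms of each column as K = Σ(ρt)_known − 3.32 × (depth of known layers): K_A = 47.606818 − 3.32×18.85 = −14.975182; K_B = 56.5952 − 3.32×(1.131 + 19.12) = −10.63812.
Balance: K_A = K_B − x×(3.32 − 2.68), so x = (K_B − K_A)/(3.32 − 2.68) = 4.33706/0.64 = 6.78 km.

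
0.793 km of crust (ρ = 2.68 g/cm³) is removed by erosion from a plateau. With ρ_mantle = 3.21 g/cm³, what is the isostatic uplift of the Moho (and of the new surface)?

Unloading: uplift u = e ρ_c/ρ_m = 0.793 km × 2.68/3.21 = 0.662 km.

0.662 km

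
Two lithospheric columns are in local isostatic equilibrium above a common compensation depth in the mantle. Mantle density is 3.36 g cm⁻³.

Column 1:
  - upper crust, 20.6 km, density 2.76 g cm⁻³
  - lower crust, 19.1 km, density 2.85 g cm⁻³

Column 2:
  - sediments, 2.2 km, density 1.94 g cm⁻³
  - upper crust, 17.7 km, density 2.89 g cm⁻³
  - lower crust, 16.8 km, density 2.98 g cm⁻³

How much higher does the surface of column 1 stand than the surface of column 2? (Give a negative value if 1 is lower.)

For any compensation level in the mantle, the mantle terms cancel and isostasy reduces to e = (Σt_1 − Σt_2) − (Σ(ρt)_1 − Σ(ρt)_2) / ρ_m.
Σt_1 = 39.7 km; Σt_2 = 36.7 km; Σ(ρt)_1 = 111.291; Σ(ρt)_2 = 105.485 (in km·g cm⁻³).
e = (39.7 − 36.7) − (111.291 − 105.485) / 3.36 = 1.27 km.

1.27 km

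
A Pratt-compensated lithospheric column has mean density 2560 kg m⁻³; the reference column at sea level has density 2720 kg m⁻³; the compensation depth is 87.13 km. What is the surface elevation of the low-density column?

ρ_ref D = ρ (D + h) → h = D (ρ_ref − ρ)/ρ.
h = 87.13 km × (2720 − 2560)/2560 = 5.45 km.

5.45 km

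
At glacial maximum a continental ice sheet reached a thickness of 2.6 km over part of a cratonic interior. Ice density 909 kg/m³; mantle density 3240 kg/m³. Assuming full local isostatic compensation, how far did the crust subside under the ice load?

Isostatic balance requires: the ice load ρ_ice t is balanced by mantle displaced below, ρ_m s.
s = t ρ_ice / ρ_m = 2.6 km × 909/3240 = 0.729 km.

0.729 km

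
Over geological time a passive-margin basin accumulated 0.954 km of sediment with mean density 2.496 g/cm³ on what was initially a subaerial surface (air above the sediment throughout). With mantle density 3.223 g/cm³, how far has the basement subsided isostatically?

0.739 km

Subaerial load: s = t ρ_sed / ρ_m = 0.954 km × 2.496/3.223 = 0.739 km.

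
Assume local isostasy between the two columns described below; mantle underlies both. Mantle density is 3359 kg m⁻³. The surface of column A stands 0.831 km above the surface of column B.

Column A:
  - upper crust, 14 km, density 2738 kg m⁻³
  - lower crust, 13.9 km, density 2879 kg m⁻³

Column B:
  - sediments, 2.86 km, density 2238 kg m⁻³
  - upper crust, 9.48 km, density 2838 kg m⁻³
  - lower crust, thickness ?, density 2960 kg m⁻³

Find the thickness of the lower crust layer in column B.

Take the compensation level at the base of the deeper column (depth z_c below the surface of column A) and equate Σ ρ_i t_i down to z_c; mantle fills any gap and the z_c terms cancel.
Column A: 14×2738 + 13.9×2879 + (z_c − 27.9)×3359
Column B: 0.831×0 + 2.86×2238 + 9.48×2838 + x×2960 + (z_c − 0.831 − 12.34 − x)×3359
The z_c×3359 term appears on both sides and cancels. Collect the known terms of each column as K = Σ(ρt)_known − 3359 × (depth of known layers): K_A = 78350.1 − 3359×27.9 = −15366; K_B = 33304.92 − 3359×(0.831 + 12.34) = −10936.469.
Balance: K_A = K_B − x×(3359 − 2960), so x = (K_B − K_A)/(3359 − 2960) = 4429.53/399 = 11.1 km.

11.1 km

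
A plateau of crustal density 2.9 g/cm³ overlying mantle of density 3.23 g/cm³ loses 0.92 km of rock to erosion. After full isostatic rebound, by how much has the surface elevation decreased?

0.094 km

Rebound u = e ρ_c/ρ_m = 0.92 km × 2.9/3.23 = 0.826 km.
Net surface drop = e − u = 0.92 km − 0.826 km = e (ρ_m − ρ_c)/ρ_m = 0.094 km.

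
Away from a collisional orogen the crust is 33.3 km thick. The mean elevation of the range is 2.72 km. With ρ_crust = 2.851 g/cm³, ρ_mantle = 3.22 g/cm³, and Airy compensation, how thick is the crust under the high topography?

Root depth r = h ρ_c / (ρ_m − ρ_c) = 2.72 km × 2.851 / 0.369 = 21.02 km.
Total thickness = T + h + r = 33.3 km + 2.72 km + 21.02 km = 57 km.

57 km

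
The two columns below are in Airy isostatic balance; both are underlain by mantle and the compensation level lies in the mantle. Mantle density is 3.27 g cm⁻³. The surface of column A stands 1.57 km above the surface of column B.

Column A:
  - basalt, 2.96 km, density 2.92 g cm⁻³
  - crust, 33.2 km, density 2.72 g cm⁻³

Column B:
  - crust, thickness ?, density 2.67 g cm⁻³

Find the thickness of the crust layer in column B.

23.6 km

Take the compensation level at the base of the deeper column (depth z_c below the surface of column A) and equate Σ ρ_i t_i down to z_c; mantle fills any gap and the z_c terms cancel.
Column A: 2.96×2.92 + 33.2×2.72 + (z_c − 36.16)×3.27
Column B: 1.57×0 + x×2.67 + (z_c − 1.57 − 0 − x)×3.27
The z_c×3.27 term appears on both sides and cancels. Collect the known terms of each column as K = Σ(ρt)_known − 3.27 × (depth of known layers): K_A = 98.9472 − 3.27×36.16 = −19.296; K_B = 0 − 3.27×(1.57 + 0) = −5.1339.
Balance: K_A = K_B − x×(3.27 − 2.67), so x = (K_B − K_A)/(3.27 − 2.67) = 14.1621/0.6 = 23.6 km.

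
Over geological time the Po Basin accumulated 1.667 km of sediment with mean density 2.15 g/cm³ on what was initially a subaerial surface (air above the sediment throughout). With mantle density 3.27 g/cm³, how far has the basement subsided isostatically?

1.1 km

Subaerial load: s = t ρ_sed / ρ_m = 1.667 km × 2.15/3.27 = 1.1 km.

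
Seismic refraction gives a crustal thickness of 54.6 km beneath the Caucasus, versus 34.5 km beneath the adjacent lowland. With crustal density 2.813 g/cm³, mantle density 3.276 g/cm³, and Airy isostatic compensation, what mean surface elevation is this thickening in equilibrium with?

2.84 km

Excess crust Δ = 54.6 km − 34.5 km = 20.1 km, split between elevation h and root r with h + r = Δ.
Airy balance ρ_c h = (ρ_m − ρ_c) r gives r = h ρ_c/(ρ_m − ρ_c), so h (1 + ρ_c/(ρ_m − ρ_c)) = Δ, i.e. h = Δ (ρ_m − ρ_c)/ρ_m.
h = 20.1 km × 0.463/3.276 = 2.84 km.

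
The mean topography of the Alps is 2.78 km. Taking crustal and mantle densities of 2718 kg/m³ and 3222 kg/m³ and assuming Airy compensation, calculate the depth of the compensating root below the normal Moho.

15 km

In Airy isostatic equilibrium: the weight of the topography is balanced by the buoyancy of the root, ρ_c h = (ρ_m − ρ_c) r.
r = h · ρ_c / (ρ_m − ρ_c) = 2.78 km × 2718 / (3222 − 2718) = 15 km.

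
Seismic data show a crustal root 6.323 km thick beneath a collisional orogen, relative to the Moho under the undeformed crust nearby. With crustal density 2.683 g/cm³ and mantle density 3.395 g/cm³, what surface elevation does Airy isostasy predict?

1.68 km

For local isostatic compensation: ρ_c h = (ρ_m − ρ_c) r.
h = r (ρ_m − ρ_c) / ρ_c = 6.323 km × (3.395 − 2.683) / 2.683 = 1.68 km.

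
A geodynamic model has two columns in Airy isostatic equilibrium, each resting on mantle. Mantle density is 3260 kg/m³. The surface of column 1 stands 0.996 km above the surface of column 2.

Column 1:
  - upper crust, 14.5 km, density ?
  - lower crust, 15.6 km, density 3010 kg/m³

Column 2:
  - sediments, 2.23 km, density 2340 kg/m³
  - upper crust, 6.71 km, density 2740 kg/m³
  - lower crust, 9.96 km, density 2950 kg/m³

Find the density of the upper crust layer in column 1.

2710 kg/m³

Take the compensation level at the base of the deeper column (depth z_c below the surface of column 1) and equate Σ ρ_i t_i down to z_c; mantle fills any gap and the z_c terms cancel.
Column 1: 14.5×ρ + 15.6×3010 + (z_c − 30.1)×3260
Column 2: 0.996×0 + 2.23×2340 + 6.71×2740 + 9.96×2950 + (z_c − 0.996 − 18.9)×3260
The z_c×3260 term appears on both sides and cancels. Collect the known terms of each column as K = Σ(ρt)_known − 3260 × (depth of known layers): K_1 = 46956 − 3260×30.1 = −51170; K_2 = 52985.6 − 3260×(0.996 + 18.9) = −11875.36.
Balance: K_1 + 14.5×ρ = K_2, so ρ = (K_2 − K_1)/14.5 = 39294.6/14.5 = 2710 kg/m³.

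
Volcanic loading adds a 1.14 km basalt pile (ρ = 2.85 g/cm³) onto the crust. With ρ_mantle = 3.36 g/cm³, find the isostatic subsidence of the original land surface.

Subaerial loading: s = t ρ_load / ρ_m.
s = 1.14 km × 2.85/3.36 = 0.967 km.

0.967 km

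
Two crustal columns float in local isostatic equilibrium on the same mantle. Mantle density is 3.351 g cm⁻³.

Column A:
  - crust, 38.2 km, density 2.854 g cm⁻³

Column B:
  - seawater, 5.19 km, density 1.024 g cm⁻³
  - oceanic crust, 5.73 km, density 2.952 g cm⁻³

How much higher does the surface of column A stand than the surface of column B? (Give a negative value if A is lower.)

1.38 km

For any compensation level in the mantle, the mantle terms cancel and isostasy reduces to e = (Σt_A − Σt_B) − (Σ(ρt)_A − Σ(ρt)_B) / ρ_m.
Σt_A = 38.2 km; Σt_B = 10.92 km; Σ(ρt)_A = 109.0228; Σ(ρt)_B = 22.22952 (in km·g cm⁻³).
e = (38.2 − 10.92) − (109.0228 − 22.22952) / 3.351 = 1.38 km.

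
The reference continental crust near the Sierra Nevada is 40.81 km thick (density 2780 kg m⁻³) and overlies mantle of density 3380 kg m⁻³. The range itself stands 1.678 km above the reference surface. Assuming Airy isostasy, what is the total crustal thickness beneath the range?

50.3 km

Root depth r = h ρ_c / (ρ_m − ρ_c) = 1.678 km × 2780 / 600 = 7.775 km.
Total thickness = T + h + r = 40.81 km + 1.678 km + 7.775 km = 50.3 km.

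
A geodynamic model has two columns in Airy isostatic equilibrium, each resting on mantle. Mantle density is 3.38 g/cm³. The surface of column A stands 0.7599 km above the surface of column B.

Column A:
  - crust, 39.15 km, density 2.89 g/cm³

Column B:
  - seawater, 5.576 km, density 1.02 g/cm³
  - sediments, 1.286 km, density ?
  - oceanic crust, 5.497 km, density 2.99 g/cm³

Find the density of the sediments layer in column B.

2.36 g/cm³

Take the compensation level at the base of the deeper column (depth z_c below the surface of column A) and equate Σ ρ_i t_i down to z_c; mantle fills any gap and the z_c terms cancel.
Column A: 39.15×2.89 + (z_c − 39.15)×3.38
Column B: 0.7599×0 + 5.576×1.02 + 1.286×ρ + 5.497×2.99 + (z_c − 0.7599 − 12.359)×3.38
The z_c×3.38 term appears on both sides and cancels. Collect the known terms of each column as K = Σ(ρt)_known − 3.38 × (depth of known layers): K_A = 113.1435 − 3.38×39.15 = −19.1835; K_B = 22.12355 − 3.38×(0.7599 + 12.359) = −22.218332.
Balance: K_A = K_B + 1.286×ρ, so ρ = (K_A − K_B)/1.286 = 3.03483/1.286 = 2.36 g/cm³.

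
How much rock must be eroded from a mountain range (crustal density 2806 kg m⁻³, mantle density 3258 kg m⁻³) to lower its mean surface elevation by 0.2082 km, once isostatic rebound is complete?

Net drop Δ = e − u = e − e ρ_c/ρ_m = e (ρ_m − ρ_c)/ρ_m.
e = Δ ρ_m/(ρ_m − ρ_c) = 0.2082 km × 3258/452 = 1.5 km.

1.5 km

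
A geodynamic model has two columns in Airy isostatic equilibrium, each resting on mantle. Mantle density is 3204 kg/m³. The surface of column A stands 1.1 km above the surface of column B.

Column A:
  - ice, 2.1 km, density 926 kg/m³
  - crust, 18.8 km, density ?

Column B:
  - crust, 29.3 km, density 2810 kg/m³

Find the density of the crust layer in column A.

Take the compensation level at the base of the deeper column (depth z_c below the surface of column A) and equate Σ ρ_i t_i down to z_c; mantle fills any gap and the z_c terms cancel.
Column A: 2.1×926 + 18.8×ρ + (z_c − 20.9)×3204
Column B: 1.1×0 + 29.3×2810 + (z_c − 1.1 − 29.3)×3204
The z_c×3204 term appears on both sides and cancels. Collect the known terms of each column as K = Σ(ρt)_known − 3204 × (depth of known layers): K_A = 1944.6 − 3204×20.9 = −65019; K_B = 82333 − 3204×(1.1 + 29.3) = −15068.6.
Balance: K_A + 18.8×ρ = K_B, so ρ = (K_B − K_A)/18.8 = 49950.4/18.8 = 2660 kg/m³.

2660 kg/m³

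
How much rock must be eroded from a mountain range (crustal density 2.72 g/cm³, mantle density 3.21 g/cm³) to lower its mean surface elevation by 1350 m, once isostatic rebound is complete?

8840 m

Net drop Δ = e − u = e − e ρ_c/ρ_m = e (ρ_m − ρ_c)/ρ_m.
e = Δ ρ_m/(ρ_m − ρ_c) = 1350 m × 3.21/0.49 = 8840 m.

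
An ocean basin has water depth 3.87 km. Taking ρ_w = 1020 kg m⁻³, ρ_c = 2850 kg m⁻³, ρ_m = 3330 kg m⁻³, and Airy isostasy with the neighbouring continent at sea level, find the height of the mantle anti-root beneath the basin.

14.8 km

For local isostatic compensation: replacing crust with seawater at the top is compensated by replacing crust with mantle at the base: d (ρ_c − ρ_w) = a (ρ_m − ρ_c).
a = d (ρ_c − ρ_w)/(ρ_m − ρ_c) = 3.87 km × 1830/480 = 14.8 km.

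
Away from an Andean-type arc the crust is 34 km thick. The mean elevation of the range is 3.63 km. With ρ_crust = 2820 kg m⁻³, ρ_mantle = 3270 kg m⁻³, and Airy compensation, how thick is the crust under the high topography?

Root depth r = h ρ_c / (ρ_m − ρ_c) = 3.63 km × 2820 / 450 = 22.75 km.
Total thickness = T + h + r = 34 km + 3.63 km + 22.75 km = 60.4 km.

60.4 km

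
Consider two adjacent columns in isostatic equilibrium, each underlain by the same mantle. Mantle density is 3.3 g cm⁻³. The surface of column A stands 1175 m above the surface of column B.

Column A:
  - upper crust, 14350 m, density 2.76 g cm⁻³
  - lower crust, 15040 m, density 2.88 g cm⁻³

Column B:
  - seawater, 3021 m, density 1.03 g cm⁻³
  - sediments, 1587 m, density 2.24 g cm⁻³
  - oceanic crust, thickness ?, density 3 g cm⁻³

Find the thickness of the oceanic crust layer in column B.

5490 m

Take the compensation level at the base of the deeper column (depth z_c below the surface of column A) and equate Σ ρ_i t_i down to z_c; mantle fills any gap and the z_c terms cancel.
Column A: 14350×2.76 + 15040×2.88 + (z_c − 29390)×3.3
Column B: 1175×0 + 3021×1.03 + 1587×2.24 + x×3 + (z_c − 1175 − 4608 − x)×3.3
The z_c×3.3 term appears on both sides and cancels. Collect the known terms of each column as K = Σ(ρt)_known − 3.3 × (depth of known layers): K_A = 82921.2 − 3.3×29390 = −14065.8; K_B = 6666.51 − 3.3×(1175 + 4608) = −12417.39.
Balance: K_A = K_B − x×(3.3 − 3), so x = (K_B − K_A)/(3.3 − 3) = 1648.41/0.3 = 5490 m.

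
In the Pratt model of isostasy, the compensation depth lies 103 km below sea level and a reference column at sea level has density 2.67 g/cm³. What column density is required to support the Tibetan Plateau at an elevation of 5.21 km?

Pratt balance: ρ_ref D = ρ (D + h).
ρ = ρ_ref D/(D + h) = 2.67 × 103 km/(103 km + 5.21 km) = 2.54 g/cm³.

2.54 g/cm³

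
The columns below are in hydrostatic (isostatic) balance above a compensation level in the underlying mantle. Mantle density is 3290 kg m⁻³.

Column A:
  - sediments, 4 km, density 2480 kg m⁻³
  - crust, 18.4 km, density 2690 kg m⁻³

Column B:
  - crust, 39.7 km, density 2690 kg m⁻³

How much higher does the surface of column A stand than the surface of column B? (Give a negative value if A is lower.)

−2.9 km

For any compensation level in the mantle, the mantle terms cancel and isostasy reduces to e = (Σt_A − Σt_B) − (Σ(ρt)_A − Σ(ρt)_B) / ρ_m.
Σt_A = 22.4 km; Σt_B = 39.7 km; Σ(ρt)_A = 59416; Σ(ρt)_B = 106793 (in km·kg m⁻³).
e = (22.4 − 39.7) − (59416 − 106793) / 3290 = −2.9 km.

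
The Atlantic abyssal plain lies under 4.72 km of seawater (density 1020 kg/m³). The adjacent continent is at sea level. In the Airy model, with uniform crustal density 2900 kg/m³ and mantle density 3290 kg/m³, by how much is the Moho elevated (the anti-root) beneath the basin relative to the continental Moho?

Equating mass per unit area of the two columns: replacing crust with seawater at the top is compensated by replacing crust with mantle at the base: d (ρ_c − ρ_w) = a (ρ_m − ρ_c).
a = d (ρ_c − ρ_w)/(ρ_m − ρ_c) = 4.72 km × 1880/390 = 22.8 km.

22.8 km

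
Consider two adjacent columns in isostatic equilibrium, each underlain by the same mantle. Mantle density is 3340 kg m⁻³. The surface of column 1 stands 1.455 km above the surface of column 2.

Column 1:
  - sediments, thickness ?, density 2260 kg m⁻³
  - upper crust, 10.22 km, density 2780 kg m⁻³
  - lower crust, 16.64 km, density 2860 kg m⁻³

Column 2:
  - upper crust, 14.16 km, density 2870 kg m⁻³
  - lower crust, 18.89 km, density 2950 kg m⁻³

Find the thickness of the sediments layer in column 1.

4.79 km

Take the compensation level at the base of the deeper column (depth z_c below the surface of column 1) and equate Σ ρ_i t_i down to z_c; mantle fills any gap and the z_c terms cancel.
Column 1: x×2260 + 10.22×2780 + 16.64×2860 + (z_c − 26.86 − x)×3340
Column 2: 1.455×0 + 14.16×2870 + 18.89×2950 + (z_c − 1.455 − 33.05)×3340
The z_c×3340 term appears on both sides and cancels. Collect the known terms of each column as K = Σ(ρt)_known − 3340 × (depth of known layers): K_1 = 76002 − 3340×26.86 = −13710.4; K_2 = 96364.7 − 3340×(1.455 + 33.05) = −18882.
Balance: K_1 − x×(3340 − 2260) = K_2, so x = (K_1 − K_2)/(3340 − 2260) = 5171.6/1080 = 4.79 km.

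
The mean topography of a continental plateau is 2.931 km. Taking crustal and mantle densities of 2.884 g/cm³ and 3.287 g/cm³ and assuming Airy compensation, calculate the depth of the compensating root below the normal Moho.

In Airy isostatic equilibrium: the weight of the topography is balanced by the buoyancy of the root, ρ_c h = (ρ_m − ρ_c) r.
r = h · ρ_c / (ρ_m − ρ_c) = 2.931 km × 2.884 / (3.287 − 2.884) = 21 km.

21 km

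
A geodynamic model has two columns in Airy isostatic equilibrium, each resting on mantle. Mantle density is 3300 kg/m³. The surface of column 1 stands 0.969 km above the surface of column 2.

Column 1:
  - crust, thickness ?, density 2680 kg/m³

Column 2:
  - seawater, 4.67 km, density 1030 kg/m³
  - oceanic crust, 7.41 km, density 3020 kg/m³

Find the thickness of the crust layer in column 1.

25.6 km

Take the compensation level at the base of the deeper column (depth z_c below the surface of column 1) and equate Σ ρ_i t_i down to z_c; mantle fills any gap and the z_c terms cancel.
Column 1: x×2680 + (z_c − 0 − x)×3300
Column 2: 0.969×0 + 4.67×1030 + 7.41×3020 + (z_c − 0.969 − 12.08)×3300
The z_c×3300 term appears on both sides and cancels. Collect the known terms of each column as K = Σ(ρt)_known − 3300 × (depth of known layers): K_1 = 0 − 3300×0 = 0; K_2 = 27188.3 − 3300×(0.969 + 12.08) = −15873.4.
Balance: K_1 − x×(3300 − 2680) = K_2, so x = (K_1 − K_2)/(3300 − 2680) = 15873.4/620 = 25.6 km.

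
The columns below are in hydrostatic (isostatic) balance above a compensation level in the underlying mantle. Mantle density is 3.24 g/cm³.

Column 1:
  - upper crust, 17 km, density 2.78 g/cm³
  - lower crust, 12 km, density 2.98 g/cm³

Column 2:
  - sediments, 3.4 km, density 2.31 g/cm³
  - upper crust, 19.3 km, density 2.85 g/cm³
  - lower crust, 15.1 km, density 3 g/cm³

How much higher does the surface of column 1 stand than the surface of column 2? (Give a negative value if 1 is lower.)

−1.04 km

For any compensation level in the mantle, the mantle terms cancel and isostasy reduces to e = (Σt_1 − Σt_2) − (Σ(ρt)_1 − Σ(ρt)_2) / ρ_m.
Σt_1 = 29 km; Σt_2 = 37.8 km; Σ(ρt)_1 = 83.02; Σ(ρt)_2 = 108.159 (in km·g/cm³).
e = (29 − 37.8) − (83.02 − 108.159) / 3.24 = −1.04 km.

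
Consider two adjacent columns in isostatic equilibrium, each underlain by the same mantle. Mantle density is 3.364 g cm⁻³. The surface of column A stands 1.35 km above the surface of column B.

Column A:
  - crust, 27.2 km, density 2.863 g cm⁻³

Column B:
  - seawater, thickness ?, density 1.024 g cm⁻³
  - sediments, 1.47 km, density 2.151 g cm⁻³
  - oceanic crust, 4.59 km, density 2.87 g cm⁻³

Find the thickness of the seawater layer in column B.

2.15 km

Take the compensation level at the base of the deeper column (depth z_c below the surface of column A) and equate Σ ρ_i t_i down to z_c; mantle fills any gap and the z_c terms cancel.
Column A: 27.2×2.863 + (z_c − 27.2)×3.364
Column B: 1.35×0 + x×1.024 + 1.47×2.151 + 4.59×2.87 + (z_c − 1.35 − 6.06 − x)×3.364
The z_c×3.364 term appears on both sides and cancels. Collect the known terms of each column as K = Σ(ρt)_known − 3.364 × (depth of known layers): K_A = 77.8736 − 3.364×27.2 = −13.6272; K_B = 16.33527 − 3.364×(1.35 + 6.06) = −8.59197.
Balance: K_A = K_B − x×(3.364 − 1.024), so x = (K_B − K_A)/(3.364 − 1.024) = 5.03523/2.34 = 2.15 km.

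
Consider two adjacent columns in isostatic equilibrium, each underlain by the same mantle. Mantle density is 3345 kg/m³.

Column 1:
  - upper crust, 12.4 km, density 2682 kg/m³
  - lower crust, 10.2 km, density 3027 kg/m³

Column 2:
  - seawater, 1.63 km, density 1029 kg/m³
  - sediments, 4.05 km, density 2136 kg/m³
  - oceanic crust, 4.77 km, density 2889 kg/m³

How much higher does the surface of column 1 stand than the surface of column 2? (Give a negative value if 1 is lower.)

For any compensation level in the mantle, the mantle terms cancel and isostasy reduces to e = (Σt_1 − Σt_2) − (Σ(ρt)_1 − Σ(ρt)_2) / ρ_m.
Σt_1 = 22.6 km; Σt_2 = 10.45 km; Σ(ρt)_1 = 64132.2; Σ(ρt)_2 = 24108.6 (in km·kg/m³).
e = (22.6 − 10.45) − (64132.2 − 24108.6) / 3345 = 0.185 km.

0.185 km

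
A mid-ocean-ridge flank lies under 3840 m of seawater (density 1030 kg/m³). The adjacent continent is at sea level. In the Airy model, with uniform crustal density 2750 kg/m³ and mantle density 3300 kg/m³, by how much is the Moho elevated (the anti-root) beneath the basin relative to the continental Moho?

For local isostatic compensation: replacing crust with seawater at the top is compensated by replacing crust with mantle at the base: d (ρ_c − ρ_w) = a (ρ_m − ρ_c).
a = d (ρ_c − ρ_w)/(ρ_m − ρ_c) = 3840 m × 1720/550 = 12000 m.

12000 m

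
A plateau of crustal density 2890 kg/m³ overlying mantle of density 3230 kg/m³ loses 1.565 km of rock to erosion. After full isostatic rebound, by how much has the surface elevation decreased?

0.165 km

Rebound u = e ρ_c/ρ_m = 1.565 km × 2890/3230 = 1.4 km.
Net surface drop = e − u = 1.565 km − 1.4 km = e (ρ_m − ρ_c)/ρ_m = 0.165 km.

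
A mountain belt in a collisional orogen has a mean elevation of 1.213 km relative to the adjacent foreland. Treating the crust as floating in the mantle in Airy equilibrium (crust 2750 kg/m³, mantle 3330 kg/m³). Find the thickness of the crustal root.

Isostatic balance requires: the weight of the topography is balanced by the buoyancy of the root, ρ_c h = (ρ_m − ρ_c) r.
r = h · ρ_c / (ρ_m − ρ_c) = 1.213 km × 2750 / (3330 − 2750) = 5.75 km.

5.75 km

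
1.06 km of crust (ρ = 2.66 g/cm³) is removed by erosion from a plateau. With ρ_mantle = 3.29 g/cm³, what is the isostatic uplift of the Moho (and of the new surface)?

Unloading: uplift u = e ρ_c/ρ_m = 1.06 km × 2.66/3.29 = 0.857 km.

0.857 km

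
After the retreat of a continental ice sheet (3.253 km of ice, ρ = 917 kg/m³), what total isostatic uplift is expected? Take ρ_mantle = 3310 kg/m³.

Removing the load lets mantle flow back in; uplift u satisfies ρ_ice t = ρ_m u.
u = t ρ_ice/ρ_m = 3.253 km × 917/3310 = 0.901 km.

0.901 km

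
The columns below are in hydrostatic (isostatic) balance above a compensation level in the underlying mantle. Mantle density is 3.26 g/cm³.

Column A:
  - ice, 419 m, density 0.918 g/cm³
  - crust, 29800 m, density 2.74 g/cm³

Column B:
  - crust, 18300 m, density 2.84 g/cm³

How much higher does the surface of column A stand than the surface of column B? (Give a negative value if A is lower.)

2700 m

For any compensation level in the mantle, the mantle terms cancel and isostasy reduces to e = (Σt_A − Σt_B) − (Σ(ρt)_A − Σ(ρt)_B) / ρ_m.
Σt_A = 30219 m; Σt_B = 18300 m; Σ(ρt)_A = 82036.642; Σ(ρt)_B = 51972 (in m·g/cm³).
e = (30219 − 18300) − (82036.642 − 51972) / 3.26 = 2700 m.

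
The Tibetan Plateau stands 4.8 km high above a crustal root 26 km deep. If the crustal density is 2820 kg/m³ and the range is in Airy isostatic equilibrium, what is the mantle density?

3340 kg/m³

Airy balance: ρ_c h = (ρ_m − ρ_c) r → ρ_m = ρ_c (1 + h/r).
ρ_m = 2820 × (1 + 4.8 km/26 km) = 3340 kg/m³.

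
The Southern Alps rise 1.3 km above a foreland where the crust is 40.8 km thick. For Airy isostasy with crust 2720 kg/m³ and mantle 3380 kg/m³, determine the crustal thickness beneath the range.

Root depth r = h ρ_c / (ρ_m − ρ_c) = 1.3 km × 2720 / 660 = 5.358 km.
Total thickness = T + h + r = 40.8 km + 1.3 km + 5.358 km = 47.5 km.

47.5 km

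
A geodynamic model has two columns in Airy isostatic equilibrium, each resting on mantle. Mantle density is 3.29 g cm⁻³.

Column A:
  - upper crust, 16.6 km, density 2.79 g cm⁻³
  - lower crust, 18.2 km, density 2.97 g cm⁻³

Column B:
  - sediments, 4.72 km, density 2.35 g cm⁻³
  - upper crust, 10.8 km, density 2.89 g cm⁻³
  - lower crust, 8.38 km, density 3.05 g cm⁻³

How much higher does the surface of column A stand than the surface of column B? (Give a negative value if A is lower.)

For any compensation level in the mantle, the mantle terms cancel and isostasy reduces to e = (Σt_A − Σt_B) − (Σ(ρt)_A − Σ(ρt)_B) / ρ_m.
Σt_A = 34.8 km; Σt_B = 23.9 km; Σ(ρt)_A = 100.368; Σ(ρt)_B = 67.863 (in km·g cm⁻³).
e = (34.8 − 23.9) − (100.368 − 67.863) / 3.29 = 1.02 km.

1.02 km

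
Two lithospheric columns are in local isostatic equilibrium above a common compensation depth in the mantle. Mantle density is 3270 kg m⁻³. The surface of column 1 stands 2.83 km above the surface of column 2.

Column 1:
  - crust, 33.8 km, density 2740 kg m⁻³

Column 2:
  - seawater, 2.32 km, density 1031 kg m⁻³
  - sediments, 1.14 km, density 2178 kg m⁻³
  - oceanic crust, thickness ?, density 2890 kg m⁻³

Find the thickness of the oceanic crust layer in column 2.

5.84 km

Take the compensation level at the base of the deeper column (depth z_c below the surface of column 1) and equate Σ ρ_i t_i down to z_c; mantle fills any gap and the z_c terms cancel.
Column 1: 33.8×2740 + (z_c − 33.8)×3270
Column 2: 2.83×0 + 2.32×1031 + 1.14×2178 + x×2890 + (z_c − 2.83 − 3.46 − x)×3270
The z_c×3270 term appears on both sides and cancels. Collect the known terms of each column as K = Σ(ρt)_known − 3270 × (depth of known layers): K_1 = 92612 − 3270×33.8 = −17914; K_2 = 4874.84 − 3270×(2.83 + 3.46) = −15693.46.
Balance: K_1 = K_2 − x×(3270 − 2890), so x = (K_2 − K_1)/(3270 − 2890) = 2220.54/380 = 5.84 km.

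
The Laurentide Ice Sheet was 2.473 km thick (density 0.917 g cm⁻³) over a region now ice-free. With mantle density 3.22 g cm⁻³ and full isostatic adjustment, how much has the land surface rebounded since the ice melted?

Removing the load lets mantle flow back in; uplift u satisfies ρ_ice t = ρ_m u.
u = t ρ_ice/ρ_m = 2.473 km × 0.917/3.22 = 0.704 km.

0.704 km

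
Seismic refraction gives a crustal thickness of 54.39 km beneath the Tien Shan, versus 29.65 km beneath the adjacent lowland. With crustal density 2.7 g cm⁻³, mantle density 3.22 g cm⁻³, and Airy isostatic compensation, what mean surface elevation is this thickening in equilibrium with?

4 km

Excess crust Δ = 54.39 km − 29.65 km = 24.74 km, split between elevation h and root r with h + r = Δ.
Airy balance ρ_c h = (ρ_m − ρ_c) r gives r = h ρ_c/(ρ_m − ρ_c), so h (1 + ρ_c/(ρ_m − ρ_c)) = Δ, i.e. h = Δ (ρ_m − ρ_c)/ρ_m.
h = 24.74 km × 0.52/3.22 = 4 km.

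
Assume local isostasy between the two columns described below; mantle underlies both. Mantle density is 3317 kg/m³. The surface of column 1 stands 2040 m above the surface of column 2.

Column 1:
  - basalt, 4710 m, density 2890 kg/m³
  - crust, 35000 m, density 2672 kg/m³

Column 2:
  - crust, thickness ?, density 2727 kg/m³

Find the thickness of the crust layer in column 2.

30200 m

Take the compensation level at the base of the deeper column (depth z_c below the surface of column 1) and equate Σ ρ_i t_i down to z_c; mantle fills any gap and the z_c terms cancel.
Column 1: 4710×2890 + 35000×2672 + (z_c − 39710)×3317
Column 2: 2040×0 + x×2727 + (z_c − 2040 − 0 − x)×3317
The z_c×3317 term appears on both sides and cancels. Collect the known terms of each column as K = Σ(ρt)_known − 3317 × (depth of known layers): K_1 = 107131900 − 3317×39710 = −24586170; K_2 = 0 − 3317×(2040 + 0) = −6766680.
Balance: K_1 = K_2 − x×(3317 − 2727), so x = (K_2 − K_1)/(3317 − 2727) = 17819500/590 = 30200 m.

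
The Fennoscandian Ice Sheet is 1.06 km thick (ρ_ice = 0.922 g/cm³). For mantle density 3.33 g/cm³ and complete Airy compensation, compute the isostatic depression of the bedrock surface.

0.293 km

By Archimedes' principle applied to the lithosphere: the ice load ρ_ice t is balanced by mantle displaced below, ρ_m s.
s = t ρ_ice / ρ_m = 1.06 km × 0.922/3.33 = 0.293 km.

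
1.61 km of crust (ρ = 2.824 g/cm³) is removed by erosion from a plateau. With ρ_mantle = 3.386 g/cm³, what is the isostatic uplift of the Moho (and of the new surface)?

1.34 km

Unloading: uplift u = e ρ_c/ρ_m = 1.61 km × 2.824/3.386 = 1.34 km.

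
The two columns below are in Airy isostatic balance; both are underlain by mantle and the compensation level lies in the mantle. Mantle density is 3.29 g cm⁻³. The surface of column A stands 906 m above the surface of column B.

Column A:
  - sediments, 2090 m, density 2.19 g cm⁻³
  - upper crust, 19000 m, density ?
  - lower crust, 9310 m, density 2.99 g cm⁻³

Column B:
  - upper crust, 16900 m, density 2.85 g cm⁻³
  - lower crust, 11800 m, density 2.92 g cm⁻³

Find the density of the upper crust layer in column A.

Take the compensation level at the base of the deeper column (depth z_c below the surface of column A) and equate Σ ρ_i t_i down to z_c; mantle fills any gap and the z_c terms cancel.
Column A: 2090×2.19 + 19000×ρ + 9310×2.99 + (z_c − 30400)×3.29
Column B: 906×0 + 16900×2.85 + 11800×2.92 + (z_c − 906 − 28700)×3.29
The z_c×3.29 term appears on both sides and cancels. Collect the known terms of each column as K = Σ(ρt)_known − 3.29 × (depth of known layers): K_A = 32414 − 3.29×30400 = −67602; K_B = 82621 − 3.29×(906 + 28700) = −14782.74.
Balance: K_A + 19000×ρ = K_B, so ρ = (K_B − K_A)/19000 = 52819.3/19000 = 2.78 g cm⁻³.

2.78 g cm⁻³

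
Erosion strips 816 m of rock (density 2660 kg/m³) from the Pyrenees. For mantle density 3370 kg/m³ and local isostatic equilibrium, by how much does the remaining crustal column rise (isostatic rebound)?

Unloading: uplift u = e ρ_c/ρ_m = 816 m × 2660/3370 = 644 m.

644 m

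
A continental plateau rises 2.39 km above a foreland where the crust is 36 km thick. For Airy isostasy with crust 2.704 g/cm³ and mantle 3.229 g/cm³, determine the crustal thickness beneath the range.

Root depth r = h ρ_c / (ρ_m − ρ_c) = 2.39 km × 2.704 / 0.525 = 12.31 km.
Total thickness = T + h + r = 36 km + 2.39 km + 12.31 km = 50.7 km.

50.7 km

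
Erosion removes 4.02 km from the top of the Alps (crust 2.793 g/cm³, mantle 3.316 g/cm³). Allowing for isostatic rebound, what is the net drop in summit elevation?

Rebound u = e ρ_c/ρ_m = 4.02 km × 2.793/3.316 = 3.386 km.
Net surface drop = e − u = 4.02 km − 3.386 km = e (ρ_m − ρ_c)/ρ_m = 0.634 km.

0.634 km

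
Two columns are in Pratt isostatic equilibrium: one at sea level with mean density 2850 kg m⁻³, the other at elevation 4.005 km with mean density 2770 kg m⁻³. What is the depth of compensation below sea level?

139 km

ρ_ref D = ρ (D + h) → D (ρ_ref − ρ) = ρ h.
D = ρ h/(ρ_ref − ρ) = 2770 × 4.005 km/(2850 − 2770) = 139 km.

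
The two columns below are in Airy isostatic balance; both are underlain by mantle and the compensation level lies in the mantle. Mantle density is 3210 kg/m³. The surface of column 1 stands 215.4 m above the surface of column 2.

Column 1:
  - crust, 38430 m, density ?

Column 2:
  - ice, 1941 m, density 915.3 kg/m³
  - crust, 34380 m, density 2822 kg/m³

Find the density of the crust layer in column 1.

2730 kg/m³

Take the compensation level at the base of the deeper column (depth z_c below the surface of column 1) and equate Σ ρ_i t_i down to z_c; mantle fills any gap and the z_c terms cancel.
Column 1: 38430×ρ + (z_c − 38430)×3210
Column 2: 215.4×0 + 1941×915.3 + 34380×2822 + (z_c − 215.4 − 36321)×3210
The z_c×3210 term appears on both sides and cancels. Collect the known terms of each column as K = Σ(ρt)_known − 3210 × (depth of known layers): K_1 = 0 − 3210×38430 = −123360300; K_2 = 98796957.3 − 3210×(215.4 + 36321) = −18484886.7.
Balance: K_1 + 38430×ρ = K_2, so ρ = (K_2 − K_1)/38430 = 104875000/38430 = 2730 kg/m³.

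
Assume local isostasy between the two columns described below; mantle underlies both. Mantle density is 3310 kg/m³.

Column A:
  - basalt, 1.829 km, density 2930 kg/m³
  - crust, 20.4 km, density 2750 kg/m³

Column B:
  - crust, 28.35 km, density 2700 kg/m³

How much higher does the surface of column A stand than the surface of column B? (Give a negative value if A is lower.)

For any compensation level in the mantle, the mantle terms cancel and isostasy reduces to e = (Σt_A − Σt_B) − (Σ(ρt)_A − Σ(ρt)_B) / ρ_m.
Σt_A = 22.229 km; Σt_B = 28.35 km; Σ(ρt)_A = 61458.97; Σ(ρt)_B = 76545 (in km·kg/m³).
e = (22.229 − 28.35) − (61458.97 − 76545) / 3310 = −1.56 km.

−1.56 km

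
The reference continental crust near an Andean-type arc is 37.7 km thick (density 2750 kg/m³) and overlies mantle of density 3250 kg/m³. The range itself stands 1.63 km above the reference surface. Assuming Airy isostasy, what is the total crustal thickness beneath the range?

Root depth r = h ρ_c / (ρ_m − ρ_c) = 1.63 km × 2750 / 500 = 8.965 km.
Total thickness = T + h + r = 37.7 km + 1.63 km + 8.965 km = 48.3 km.

48.3 km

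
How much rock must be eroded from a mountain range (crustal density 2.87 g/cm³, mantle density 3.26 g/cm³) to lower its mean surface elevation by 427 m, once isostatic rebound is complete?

3570 m

Net drop Δ = e − u = e − e ρ_c/ρ_m = e (ρ_m − ρ_c)/ρ_m.
e = Δ ρ_m/(ρ_m − ρ_c) = 427 m × 3.26/0.39 = 3570 m.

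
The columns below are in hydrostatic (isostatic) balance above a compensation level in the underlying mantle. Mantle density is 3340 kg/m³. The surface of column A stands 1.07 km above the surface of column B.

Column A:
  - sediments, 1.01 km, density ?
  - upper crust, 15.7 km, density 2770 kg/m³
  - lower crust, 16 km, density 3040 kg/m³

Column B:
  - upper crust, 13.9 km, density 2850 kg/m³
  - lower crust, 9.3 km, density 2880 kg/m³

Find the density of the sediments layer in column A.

2440 kg/m³

Take the compensation level at the base of the deeper column (depth z_c below the surface of column A) and equate Σ ρ_i t_i down to z_c; mantle fills any gap and the z_c terms cancel.
Column A: 1.01×ρ + 15.7×2770 + 16×3040 + (z_c − 32.71)×3340
Column B: 1.07×0 + 13.9×2850 + 9.3×2880 + (z_c − 1.07 − 23.2)×3340
The z_c×3340 term appears on both sides and cancels. Collect the known terms of each column as K = Σ(ρt)_known − 3340 × (depth of known layers): K_A = 92129 − 3340×32.71 = −17122.4; K_B = 66399 − 3340×(1.07 + 23.2) = −14662.8.
Balance: K_A + 1.01×ρ = K_B, so ρ = (K_B − K_A)/1.01 = 2459.6/1.01 = 2440 kg/m³.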